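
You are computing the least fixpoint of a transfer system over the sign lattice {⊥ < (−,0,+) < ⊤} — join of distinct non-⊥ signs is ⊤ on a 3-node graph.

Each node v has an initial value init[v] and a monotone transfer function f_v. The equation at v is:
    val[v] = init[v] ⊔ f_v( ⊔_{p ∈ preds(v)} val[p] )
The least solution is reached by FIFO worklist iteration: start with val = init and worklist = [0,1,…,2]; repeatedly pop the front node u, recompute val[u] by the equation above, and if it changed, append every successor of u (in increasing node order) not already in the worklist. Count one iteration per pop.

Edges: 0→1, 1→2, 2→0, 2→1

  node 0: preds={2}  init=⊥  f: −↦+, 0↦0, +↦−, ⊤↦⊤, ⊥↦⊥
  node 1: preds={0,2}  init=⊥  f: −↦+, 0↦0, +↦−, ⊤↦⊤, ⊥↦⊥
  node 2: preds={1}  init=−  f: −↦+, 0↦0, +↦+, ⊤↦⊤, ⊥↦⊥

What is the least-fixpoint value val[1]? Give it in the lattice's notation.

Iteration log — 5 steps:
  step 1. node 0  ⊔preds=−  new=+  old=⊥  +wl: 
  step 2. node 1  ⊔preds=⊤  new=⊤  old=⊥  +wl: 
  step 3. node 2  ⊔preds=⊤  new=⊤  old=−  +wl: 0,1
  step 4. node 0  ⊔preds=⊤  new=⊤  old=+  +wl: 
  step 5. node 1  ⊔preds=⊤  new=⊤  stable

Least fixpoint reached:
  node 0: ⊤
  node 1: ⊤
  node 2: ⊤

⊤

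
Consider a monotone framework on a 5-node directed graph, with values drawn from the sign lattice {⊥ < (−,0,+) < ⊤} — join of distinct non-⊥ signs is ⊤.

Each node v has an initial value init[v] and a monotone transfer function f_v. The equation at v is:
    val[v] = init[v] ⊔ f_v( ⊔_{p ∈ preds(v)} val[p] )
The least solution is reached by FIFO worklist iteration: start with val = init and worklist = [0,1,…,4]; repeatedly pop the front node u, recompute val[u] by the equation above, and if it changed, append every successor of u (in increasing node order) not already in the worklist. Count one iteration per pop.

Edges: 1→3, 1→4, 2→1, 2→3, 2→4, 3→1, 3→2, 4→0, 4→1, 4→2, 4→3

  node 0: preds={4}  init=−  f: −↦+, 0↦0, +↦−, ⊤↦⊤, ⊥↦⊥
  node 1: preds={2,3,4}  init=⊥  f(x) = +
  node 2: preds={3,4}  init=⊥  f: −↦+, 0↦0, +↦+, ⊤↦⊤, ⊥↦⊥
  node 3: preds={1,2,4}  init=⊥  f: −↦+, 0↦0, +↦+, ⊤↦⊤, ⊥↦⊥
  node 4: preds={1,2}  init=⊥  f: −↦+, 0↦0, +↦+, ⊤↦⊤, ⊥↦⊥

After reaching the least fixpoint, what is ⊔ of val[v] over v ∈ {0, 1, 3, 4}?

⊤

Worklist (11 pops):
  #1 pop 0: in=⊥ → − (no change)
  #2 pop 1: in=⊥ → + (was ⊥); enqueue []
  #3 pop 2: in=⊥ → ⊥ (no change)
  #4 pop 3: in=+ → + (was ⊥); enqueue [1,2]
  #5 pop 4: in=+ → + (was ⊥); enqueue [0,3]
  #6 pop 1: in=+ → + (no change)
  #7 pop 2: in=+ → + (was ⊥); enqueue [1,4]
  #8 pop 0: in=+ → − (no change)
  #9 pop 3: in=+ → + (no change)
  #10 pop 1: in=+ → + (no change)
  #11 pop 4: in=+ → + (no change)

Fixpoint:
  val[0] = −
  val[1] = +
  val[2] = +
  val[3] = +
  val[4] = +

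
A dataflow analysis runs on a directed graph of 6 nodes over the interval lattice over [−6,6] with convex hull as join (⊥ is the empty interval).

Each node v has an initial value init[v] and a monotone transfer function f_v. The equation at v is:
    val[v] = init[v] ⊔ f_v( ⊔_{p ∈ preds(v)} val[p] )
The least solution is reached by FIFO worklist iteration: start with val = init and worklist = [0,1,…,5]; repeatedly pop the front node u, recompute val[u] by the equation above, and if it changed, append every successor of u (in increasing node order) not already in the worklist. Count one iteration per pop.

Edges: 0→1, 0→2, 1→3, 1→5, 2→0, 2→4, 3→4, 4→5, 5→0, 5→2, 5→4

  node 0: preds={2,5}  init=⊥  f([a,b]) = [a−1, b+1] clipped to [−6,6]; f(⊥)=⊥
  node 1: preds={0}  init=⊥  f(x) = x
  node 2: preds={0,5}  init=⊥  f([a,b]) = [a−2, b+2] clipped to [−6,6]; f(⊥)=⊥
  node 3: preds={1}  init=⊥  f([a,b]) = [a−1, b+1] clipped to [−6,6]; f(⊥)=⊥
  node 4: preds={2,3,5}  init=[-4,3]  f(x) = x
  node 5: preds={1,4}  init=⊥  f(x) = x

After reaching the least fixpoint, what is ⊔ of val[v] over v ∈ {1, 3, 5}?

Iteration log — 20 steps:
  step 1. node 0  ⊔preds=⊥  new=⊥  stable
  step 2. node 1  ⊔preds=⊥  new=⊥  stable
  step 3. node 2  ⊔preds=⊥  new=⊥  stable
  step 4. node 3  ⊔preds=⊥  new=⊥  stable
  step 5. node 4  ⊔preds=⊥  new=[-4,3]  stable
  step 6. node 5  ⊔preds=[-4,3]  new=[-4,3]  old=⊥  +wl: 0,2,4
  step 7. node 0  ⊔preds=[-4,3]  new=[-5,4]  old=⊥  +wl: 1
  step 8. node 2  ⊔preds=[-5,4]  new=[-6,6]  old=⊥  +wl: 0
  step 9. node 4  ⊔preds=[-6,6]  new=[-6,6]  old=[-4,3]  +wl: 5
  step 10. node 1  ⊔preds=[-5,4]  new=[-5,4]  old=⊥  +wl: 3
  step 11. node 0  ⊔preds=[-6,6]  new=[-6,6]  old=[-5,4]  +wl: 1,2
  step 12. node 5  ⊔preds=[-6,6]  new=[-6,6]  old=[-4,3]  +wl: 0,4
  step 13. node 3  ⊔preds=[-5,4]  new=[-6,5]  old=⊥  +wl: 
  step 14. node 1  ⊔preds=[-6,6]  new=[-6,6]  old=[-5,4]  +wl: 3,5
  step 15. node 2  ⊔preds=[-6,6]  new=[-6,6]  stable
  step 16. node 0  ⊔preds=[-6,6]  new=[-6,6]  stable
  step 17. node 4  ⊔preds=[-6,6]  new=[-6,6]  stable
  step 18. node 3  ⊔preds=[-6,6]  new=[-6,6]  old=[-6,5]  +wl: 4
  step 19. node 5  ⊔preds=[-6,6]  new=[-6,6]  stable
  step 20. node 4  ⊔preds=[-6,6]  new=[-6,6]  stable

Least fixpoint reached:
  node 0: [-6,6]
  node 1: [-6,6]
  node 2: [-6,6]
  node 3: [-6,6]
  node 4: [-6,6]
  node 5: [-6,6]

[-6,6]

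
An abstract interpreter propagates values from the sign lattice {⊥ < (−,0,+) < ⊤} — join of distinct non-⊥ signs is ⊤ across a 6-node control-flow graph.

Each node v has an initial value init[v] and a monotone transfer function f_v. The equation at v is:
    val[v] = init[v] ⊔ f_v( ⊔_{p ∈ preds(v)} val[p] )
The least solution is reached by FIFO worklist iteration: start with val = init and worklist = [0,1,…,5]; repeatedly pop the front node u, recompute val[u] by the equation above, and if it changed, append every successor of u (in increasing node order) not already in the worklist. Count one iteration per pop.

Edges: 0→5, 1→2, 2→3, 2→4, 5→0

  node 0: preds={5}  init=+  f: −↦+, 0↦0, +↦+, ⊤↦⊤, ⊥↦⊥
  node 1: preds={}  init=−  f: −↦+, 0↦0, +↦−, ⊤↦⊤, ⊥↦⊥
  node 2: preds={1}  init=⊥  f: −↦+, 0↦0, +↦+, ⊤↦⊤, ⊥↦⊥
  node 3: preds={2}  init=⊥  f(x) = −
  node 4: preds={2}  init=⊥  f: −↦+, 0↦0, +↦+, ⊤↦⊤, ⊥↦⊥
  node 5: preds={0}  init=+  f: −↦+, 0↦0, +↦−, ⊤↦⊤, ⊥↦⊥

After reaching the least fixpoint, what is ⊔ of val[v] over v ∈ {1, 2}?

⊤

Worklist (8 pops):
  #1 pop 0: in=+ → + (no change)
  #2 pop 1: in=⊥ → − (no change)
  #3 pop 2: in=− → + (was ⊥); enqueue []
  #4 pop 3: in=+ → − (was ⊥); enqueue []
  #5 pop 4: in=+ → + (was ⊥); enqueue []
  #6 pop 5: in=+ → ⊤ (was +); enqueue [0]
  #7 pop 0: in=⊤ → ⊤ (was +); enqueue [5]
  #8 pop 5: in=⊤ → ⊤ (no change)

Fixpoint:
  val[0] = ⊤
  val[1] = −
  val[2] = +
  val[3] = −
  val[4] = +
  val[5] = ⊤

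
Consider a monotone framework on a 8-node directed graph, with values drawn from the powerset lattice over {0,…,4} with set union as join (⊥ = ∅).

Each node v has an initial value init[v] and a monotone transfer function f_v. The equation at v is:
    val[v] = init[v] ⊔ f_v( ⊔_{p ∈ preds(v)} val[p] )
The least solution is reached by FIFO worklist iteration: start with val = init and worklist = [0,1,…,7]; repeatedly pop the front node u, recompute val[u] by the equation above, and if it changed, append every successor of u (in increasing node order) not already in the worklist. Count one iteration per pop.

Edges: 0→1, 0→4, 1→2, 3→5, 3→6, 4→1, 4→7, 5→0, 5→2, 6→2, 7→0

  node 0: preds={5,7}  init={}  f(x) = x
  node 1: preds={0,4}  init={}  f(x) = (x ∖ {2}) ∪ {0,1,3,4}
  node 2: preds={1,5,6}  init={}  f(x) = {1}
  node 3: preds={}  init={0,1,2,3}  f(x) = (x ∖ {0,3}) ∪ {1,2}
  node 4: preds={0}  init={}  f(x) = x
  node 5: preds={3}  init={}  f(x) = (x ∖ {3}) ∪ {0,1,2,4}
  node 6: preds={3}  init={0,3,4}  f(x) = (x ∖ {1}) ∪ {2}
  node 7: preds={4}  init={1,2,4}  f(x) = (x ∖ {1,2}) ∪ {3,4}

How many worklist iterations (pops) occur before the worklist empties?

16

Trace (16 dequeues):
  [1] u=0 | in {1,2,4} | out {1,2,4} | prev {} | push {}
  [2] u=1 | in {1,2,4} | out {0,1,3,4} | prev {} | push {}
  [3] u=2 | in {0,1,3,4} | out {1} | prev {} | push {}
  [4] u=3 | in {} | out {0,1,2,3} | ==
  [5] u=4 | in {1,2,4} | out {1,2,4} | prev {} | push {1}
  [6] u=5 | in {0,1,2,3} | out {0,1,2,4} | prev {} | push {0,2}
  [7] u=6 | in {0,1,2,3} | out {0,2,3,4} | prev {0,3,4} | push {}
  [8] u=7 | in {1,2,4} | out {1,2,3,4} | prev {1,2,4} | push {}
  [9] u=1 | in {1,2,4} | out {0,1,3,4} | ==
  [10] u=0 | in {0,1,2,3,4} | out {0,1,2,3,4} | prev {1,2,4} | push {1,4}
  [11] u=2 | in {0,1,2,3,4} | out {1} | ==
  [12] u=1 | in {0,1,2,3,4} | out {0,1,3,4} | ==
  [13] u=4 | in {0,1,2,3,4} | out {0,1,2,3,4} | prev {1,2,4} | push {1,7}
  [14] u=1 | in {0,1,2,3,4} | out {0,1,3,4} | ==
  [15] u=7 | in {0,1,2,3,4} | out {0,1,2,3,4} | prev {1,2,3,4} | push {0}
  [16] u=0 | in {0,1,2,3,4} | out {0,1,2,3,4} | ==

Converged values:
  [0] {0,1,2,3,4}
  [1] {0,1,3,4}
  [2] {1}
  [3] {0,1,2,3}
  [4] {0,1,2,3,4}
  [5] {0,1,2,4}
  [6] {0,2,3,4}
  [7] {0,1,2,3,4}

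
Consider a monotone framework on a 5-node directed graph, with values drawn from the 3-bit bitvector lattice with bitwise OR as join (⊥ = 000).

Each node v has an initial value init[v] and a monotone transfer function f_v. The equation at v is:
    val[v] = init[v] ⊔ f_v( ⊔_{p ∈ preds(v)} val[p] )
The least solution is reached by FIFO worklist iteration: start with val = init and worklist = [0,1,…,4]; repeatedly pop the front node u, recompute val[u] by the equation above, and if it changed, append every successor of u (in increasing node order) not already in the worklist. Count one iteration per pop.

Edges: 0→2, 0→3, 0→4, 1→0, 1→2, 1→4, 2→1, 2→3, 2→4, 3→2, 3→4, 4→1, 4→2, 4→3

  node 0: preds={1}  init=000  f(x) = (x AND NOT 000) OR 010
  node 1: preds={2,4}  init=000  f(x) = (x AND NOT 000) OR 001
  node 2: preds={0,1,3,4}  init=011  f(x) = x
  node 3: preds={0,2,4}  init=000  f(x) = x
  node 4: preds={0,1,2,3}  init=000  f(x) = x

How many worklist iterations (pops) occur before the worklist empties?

10

Trace (10 dequeues):
  [1] u=0 | in 000 | out 010 | prev 000 | push {}
  [2] u=1 | in 011 | out 011 | prev 000 | push {0}
  [3] u=2 | in 011 | out 011 | ==
  [4] u=3 | in 011 | out 011 | prev 000 | push {2}
  [5] u=4 | in 011 | out 011 | prev 000 | push {1,3}
  [6] u=0 | in 011 | out 011 | prev 010 | push {4}
  [7] u=2 | in 011 | out 011 | ==
  [8] u=1 | in 011 | out 011 | ==
  [9] u=3 | in 011 | out 011 | ==
  [10] u=4 | in 011 | out 011 | ==

Converged values:
  [0] 011
  [1] 011
  [2] 011
  [3] 011
  [4] 011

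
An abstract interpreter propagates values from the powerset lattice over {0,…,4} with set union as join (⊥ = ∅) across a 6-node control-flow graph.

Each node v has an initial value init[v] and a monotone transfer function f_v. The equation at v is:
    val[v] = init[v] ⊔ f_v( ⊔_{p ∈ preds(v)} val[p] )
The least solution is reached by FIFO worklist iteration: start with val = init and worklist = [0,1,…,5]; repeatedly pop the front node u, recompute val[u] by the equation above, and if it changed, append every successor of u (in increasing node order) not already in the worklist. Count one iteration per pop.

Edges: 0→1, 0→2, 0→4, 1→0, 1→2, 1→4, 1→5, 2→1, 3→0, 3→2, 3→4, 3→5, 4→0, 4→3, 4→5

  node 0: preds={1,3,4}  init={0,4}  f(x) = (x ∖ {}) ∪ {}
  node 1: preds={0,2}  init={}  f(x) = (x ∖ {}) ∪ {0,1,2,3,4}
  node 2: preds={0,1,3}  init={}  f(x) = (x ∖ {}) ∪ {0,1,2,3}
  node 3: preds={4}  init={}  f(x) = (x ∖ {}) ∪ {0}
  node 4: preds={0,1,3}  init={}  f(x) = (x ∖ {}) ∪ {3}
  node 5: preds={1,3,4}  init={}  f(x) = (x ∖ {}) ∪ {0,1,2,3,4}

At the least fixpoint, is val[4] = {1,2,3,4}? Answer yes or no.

Trace (14 dequeues):
  [1] u=0 | in {} | out {0,4} | ==
  [2] u=1 | in {0,4} | out {0,1,2,3,4} | prev {} | push {0}
  [3] u=2 | in {0,1,2,3,4} | out {0,1,2,3,4} | prev {} | push {1}
  [4] u=3 | in {} | out {0} | prev {} | push {2}
  [5] u=4 | in {0,1,2,3,4} | out {0,1,2,3,4} | prev {} | push {3}
  [6] u=5 | in {0,1,2,3,4} | out {0,1,2,3,4} | prev {} | push {}
  [7] u=0 | in {0,1,2,3,4} | out {0,1,2,3,4} | prev {0,4} | push {4}
  [8] u=1 | in {0,1,2,3,4} | out {0,1,2,3,4} | ==
  [9] u=2 | in {0,1,2,3,4} | out {0,1,2,3,4} | ==
  [10] u=3 | in {0,1,2,3,4} | out {0,1,2,3,4} | prev {0} | push {0,2,5}
  [11] u=4 | in {0,1,2,3,4} | out {0,1,2,3,4} | ==
  [12] u=0 | in {0,1,2,3,4} | out {0,1,2,3,4} | ==
  [13] u=2 | in {0,1,2,3,4} | out {0,1,2,3,4} | ==
  [14] u=5 | in {0,1,2,3,4} | out {0,1,2,3,4} | ==

Converged values:
  [0] {0,1,2,3,4}
  [1] {0,1,2,3,4}
  [2] {0,1,2,3,4}
  [3] {0,1,2,3,4}
  [4] {0,1,2,3,4}
  [5] {0,1,2,3,4}

no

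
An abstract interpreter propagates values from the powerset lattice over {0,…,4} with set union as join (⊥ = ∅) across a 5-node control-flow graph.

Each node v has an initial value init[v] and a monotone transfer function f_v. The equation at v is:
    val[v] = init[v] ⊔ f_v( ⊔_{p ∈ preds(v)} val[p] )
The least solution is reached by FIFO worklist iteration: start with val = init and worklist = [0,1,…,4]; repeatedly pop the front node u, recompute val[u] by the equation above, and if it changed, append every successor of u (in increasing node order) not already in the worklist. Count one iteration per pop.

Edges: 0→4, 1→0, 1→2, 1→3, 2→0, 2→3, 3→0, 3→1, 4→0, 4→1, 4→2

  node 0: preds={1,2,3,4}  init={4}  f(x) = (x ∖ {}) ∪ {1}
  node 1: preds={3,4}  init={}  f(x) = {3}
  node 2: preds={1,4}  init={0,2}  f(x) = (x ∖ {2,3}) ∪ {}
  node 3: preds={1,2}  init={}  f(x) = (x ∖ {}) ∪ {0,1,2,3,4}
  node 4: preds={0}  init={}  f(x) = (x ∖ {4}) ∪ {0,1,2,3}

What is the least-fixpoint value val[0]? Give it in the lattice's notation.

{0,1,2,3,4}

Trace (11 dequeues):
  [1] u=0 | in {0,2} | out {0,1,2,4} | prev {4} | push {}
  [2] u=1 | in {} | out {3} | prev {} | push {0}
  [3] u=2 | in {3} | out {0,2} | ==
  [4] u=3 | in {0,2,3} | out {0,1,2,3,4} | prev {} | push {1}
  [5] u=4 | in {0,1,2,4} | out {0,1,2,3} | prev {} | push {2}
  [6] u=0 | in {0,1,2,3,4} | out {0,1,2,3,4} | prev {0,1,2,4} | push {4}
  [7] u=1 | in {0,1,2,3,4} | out {3} | ==
  [8] u=2 | in {0,1,2,3} | out {0,1,2} | prev {0,2} | push {0,3}
  [9] u=4 | in {0,1,2,3,4} | out {0,1,2,3} | ==
  [10] u=0 | in {0,1,2,3,4} | out {0,1,2,3,4} | ==
  [11] u=3 | in {0,1,2,3} | out {0,1,2,3,4} | ==

Converged values:
  [0] {0,1,2,3,4}
  [1] {3}
  [2] {0,1,2}
  [3] {0,1,2,3,4}
  [4] {0,1,2,3}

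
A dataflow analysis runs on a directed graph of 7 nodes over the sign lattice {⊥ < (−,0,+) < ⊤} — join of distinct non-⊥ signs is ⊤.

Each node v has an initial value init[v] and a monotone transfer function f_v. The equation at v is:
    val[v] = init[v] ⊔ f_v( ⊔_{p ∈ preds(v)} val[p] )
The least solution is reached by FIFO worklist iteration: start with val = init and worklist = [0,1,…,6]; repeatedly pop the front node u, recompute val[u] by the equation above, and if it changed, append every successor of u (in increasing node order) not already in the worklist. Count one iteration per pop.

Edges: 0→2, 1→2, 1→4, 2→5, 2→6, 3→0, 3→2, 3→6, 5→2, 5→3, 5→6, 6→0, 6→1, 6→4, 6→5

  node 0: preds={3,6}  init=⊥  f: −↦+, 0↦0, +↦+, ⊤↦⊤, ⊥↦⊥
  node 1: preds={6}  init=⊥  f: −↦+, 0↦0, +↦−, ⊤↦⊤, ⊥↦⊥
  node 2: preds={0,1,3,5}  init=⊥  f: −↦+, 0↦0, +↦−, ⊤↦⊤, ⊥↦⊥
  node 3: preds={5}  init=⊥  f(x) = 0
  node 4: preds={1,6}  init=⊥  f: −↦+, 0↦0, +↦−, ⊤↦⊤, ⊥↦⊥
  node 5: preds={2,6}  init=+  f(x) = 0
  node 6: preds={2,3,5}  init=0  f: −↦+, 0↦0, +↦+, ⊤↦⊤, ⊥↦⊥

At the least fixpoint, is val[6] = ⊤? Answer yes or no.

yes

Iteration log — 14 steps:
  step 1. node 0  ⊔preds=0  new=0  old=⊥  +wl: 
  step 2. node 1  ⊔preds=0  new=0  old=⊥  +wl: 
  step 3. node 2  ⊔preds=⊤  new=⊤  old=⊥  +wl: 
  step 4. node 3  ⊔preds=+  new=0  old=⊥  +wl: 0,2
  step 5. node 4  ⊔preds=0  new=0  old=⊥  +wl: 
  step 6. node 5  ⊔preds=⊤  new=⊤  old=+  +wl: 3
  step 7. node 6  ⊔preds=⊤  new=⊤  old=0  +wl: 1,4,5
  step 8. node 0  ⊔preds=⊤  new=⊤  old=0  +wl: 
  step 9. node 2  ⊔preds=⊤  new=⊤  stable
  step 10. node 3  ⊔preds=⊤  new=0  stable
  step 11. node 1  ⊔preds=⊤  new=⊤  old=0  +wl: 2
  step 12. node 4  ⊔preds=⊤  new=⊤  old=0  +wl: 
  step 13. node 5  ⊔preds=⊤  new=⊤  stable
  step 14. node 2  ⊔preds=⊤  new=⊤  stable

Least fixpoint reached:
  node 0: ⊤
  node 1: ⊤
  node 2: ⊤
  node 3: 0
  node 4: ⊤
  node 5: ⊤
  node 6: ⊤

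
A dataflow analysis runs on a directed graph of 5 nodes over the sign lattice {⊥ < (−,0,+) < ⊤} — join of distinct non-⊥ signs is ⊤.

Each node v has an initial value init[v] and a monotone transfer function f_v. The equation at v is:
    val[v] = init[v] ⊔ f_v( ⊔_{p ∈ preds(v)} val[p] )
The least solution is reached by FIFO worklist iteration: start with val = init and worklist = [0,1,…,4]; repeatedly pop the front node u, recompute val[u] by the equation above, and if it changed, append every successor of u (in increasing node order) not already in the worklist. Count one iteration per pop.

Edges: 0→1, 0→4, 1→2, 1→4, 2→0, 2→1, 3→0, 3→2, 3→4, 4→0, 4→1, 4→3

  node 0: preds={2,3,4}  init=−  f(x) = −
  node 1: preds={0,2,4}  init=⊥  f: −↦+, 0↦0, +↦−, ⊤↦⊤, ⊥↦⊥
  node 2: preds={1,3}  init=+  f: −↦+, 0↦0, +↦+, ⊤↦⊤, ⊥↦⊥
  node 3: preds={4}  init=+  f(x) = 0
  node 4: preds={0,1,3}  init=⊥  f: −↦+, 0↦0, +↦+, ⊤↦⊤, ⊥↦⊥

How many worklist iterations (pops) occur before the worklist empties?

Trace (9 dequeues):
  [1] u=0 | in + | out − | ==
  [2] u=1 | in ⊤ | out ⊤ | prev ⊥ | push {}
  [3] u=2 | in ⊤ | out ⊤ | prev + | push {0,1}
  [4] u=3 | in ⊥ | out ⊤ | prev + | push {2}
  [5] u=4 | in ⊤ | out ⊤ | prev ⊥ | push {3}
  [6] u=0 | in ⊤ | out − | ==
  [7] u=1 | in ⊤ | out ⊤ | ==
  [8] u=2 | in ⊤ | out ⊤ | ==
  [9] u=3 | in ⊤ | out ⊤ | ==

Converged values:
  [0] −
  [1] ⊤
  [2] ⊤
  [3] ⊤
  [4] ⊤

9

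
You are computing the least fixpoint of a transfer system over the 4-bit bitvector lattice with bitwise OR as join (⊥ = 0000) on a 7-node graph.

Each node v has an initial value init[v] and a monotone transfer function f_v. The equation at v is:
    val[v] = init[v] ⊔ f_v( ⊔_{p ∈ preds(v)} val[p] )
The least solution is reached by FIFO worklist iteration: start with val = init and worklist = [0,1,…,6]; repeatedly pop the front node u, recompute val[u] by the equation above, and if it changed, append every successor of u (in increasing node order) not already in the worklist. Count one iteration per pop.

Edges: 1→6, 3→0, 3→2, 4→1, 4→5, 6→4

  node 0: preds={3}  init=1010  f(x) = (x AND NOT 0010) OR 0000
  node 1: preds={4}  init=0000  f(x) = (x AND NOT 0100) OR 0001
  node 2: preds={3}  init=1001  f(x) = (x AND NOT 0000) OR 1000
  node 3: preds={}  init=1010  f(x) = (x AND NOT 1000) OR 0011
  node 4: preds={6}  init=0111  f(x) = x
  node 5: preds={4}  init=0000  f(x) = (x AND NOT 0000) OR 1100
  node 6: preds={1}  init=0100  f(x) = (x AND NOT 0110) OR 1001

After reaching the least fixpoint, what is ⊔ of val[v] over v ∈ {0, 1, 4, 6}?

Iteration log — 13 steps:
  step 1. node 0  ⊔preds=1010  new=1010  stable
  step 2. node 1  ⊔preds=0111  new=0011  old=0000  +wl: 
  step 3. node 2  ⊔preds=1010  new=1011  old=1001  +wl: 
  step 4. node 3  ⊔preds=0000  new=1011  old=1010  +wl: 0,2
  step 5. node 4  ⊔preds=0100  new=0111  stable
  step 6. node 5  ⊔preds=0111  new=1111  old=0000  +wl: 
  step 7. node 6  ⊔preds=0011  new=1101  old=0100  +wl: 4
  step 8. node 0  ⊔preds=1011  new=1011  old=1010  +wl: 
  step 9. node 2  ⊔preds=1011  new=1011  stable
  step 10. node 4  ⊔preds=1101  new=1111  old=0111  +wl: 1,5
  step 11. node 1  ⊔preds=1111  new=1011  old=0011  +wl: 6
  step 12. node 5  ⊔preds=1111  new=1111  stable
  step 13. node 6  ⊔preds=1011  new=1101  stable

Least fixpoint reached:
  node 0: 1011
  node 1: 1011
  node 2: 1011
  node 3: 1011
  node 4: 1111
  node 5: 1111
  node 6: 1101

1111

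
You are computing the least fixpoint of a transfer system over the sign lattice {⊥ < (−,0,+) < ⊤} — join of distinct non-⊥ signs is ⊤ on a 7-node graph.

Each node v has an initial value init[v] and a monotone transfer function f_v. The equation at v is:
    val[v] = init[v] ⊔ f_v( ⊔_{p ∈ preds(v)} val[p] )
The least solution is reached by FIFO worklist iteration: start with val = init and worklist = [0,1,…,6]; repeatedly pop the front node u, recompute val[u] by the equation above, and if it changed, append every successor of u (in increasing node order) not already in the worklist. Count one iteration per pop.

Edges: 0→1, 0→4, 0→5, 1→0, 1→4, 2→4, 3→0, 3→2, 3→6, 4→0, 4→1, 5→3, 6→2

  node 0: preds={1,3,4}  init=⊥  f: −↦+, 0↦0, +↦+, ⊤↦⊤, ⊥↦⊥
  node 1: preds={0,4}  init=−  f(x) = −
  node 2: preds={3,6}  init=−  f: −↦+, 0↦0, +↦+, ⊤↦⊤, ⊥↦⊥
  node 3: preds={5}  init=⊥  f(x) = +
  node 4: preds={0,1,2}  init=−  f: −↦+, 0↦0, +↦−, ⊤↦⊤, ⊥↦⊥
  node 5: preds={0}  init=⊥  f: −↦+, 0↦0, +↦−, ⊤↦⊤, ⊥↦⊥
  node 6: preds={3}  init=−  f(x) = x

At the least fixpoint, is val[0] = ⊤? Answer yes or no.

Trace (14 dequeues):
  [1] u=0 | in − | out + | prev ⊥ | push {}
  [2] u=1 | in ⊤ | out − | ==
  [3] u=2 | in − | out ⊤ | prev − | push {}
  [4] u=3 | in ⊥ | out + | prev ⊥ | push {0,2}
  [5] u=4 | in ⊤ | out ⊤ | prev − | push {1}
  [6] u=5 | in + | out − | prev ⊥ | push {3}
  [7] u=6 | in + | out ⊤ | prev − | push {}
  [8] u=0 | in ⊤ | out ⊤ | prev + | push {4,5}
  [9] u=2 | in ⊤ | out ⊤ | ==
  [10] u=1 | in ⊤ | out − | ==
  [11] u=3 | in − | out + | ==
  [12] u=4 | in ⊤ | out ⊤ | ==
  [13] u=5 | in ⊤ | out ⊤ | prev − | push {3}
  [14] u=3 | in ⊤ | out + | ==

Converged values:
  [0] ⊤
  [1] −
  [2] ⊤
  [3] +
  [4] ⊤
  [5] ⊤
  [6] ⊤

yes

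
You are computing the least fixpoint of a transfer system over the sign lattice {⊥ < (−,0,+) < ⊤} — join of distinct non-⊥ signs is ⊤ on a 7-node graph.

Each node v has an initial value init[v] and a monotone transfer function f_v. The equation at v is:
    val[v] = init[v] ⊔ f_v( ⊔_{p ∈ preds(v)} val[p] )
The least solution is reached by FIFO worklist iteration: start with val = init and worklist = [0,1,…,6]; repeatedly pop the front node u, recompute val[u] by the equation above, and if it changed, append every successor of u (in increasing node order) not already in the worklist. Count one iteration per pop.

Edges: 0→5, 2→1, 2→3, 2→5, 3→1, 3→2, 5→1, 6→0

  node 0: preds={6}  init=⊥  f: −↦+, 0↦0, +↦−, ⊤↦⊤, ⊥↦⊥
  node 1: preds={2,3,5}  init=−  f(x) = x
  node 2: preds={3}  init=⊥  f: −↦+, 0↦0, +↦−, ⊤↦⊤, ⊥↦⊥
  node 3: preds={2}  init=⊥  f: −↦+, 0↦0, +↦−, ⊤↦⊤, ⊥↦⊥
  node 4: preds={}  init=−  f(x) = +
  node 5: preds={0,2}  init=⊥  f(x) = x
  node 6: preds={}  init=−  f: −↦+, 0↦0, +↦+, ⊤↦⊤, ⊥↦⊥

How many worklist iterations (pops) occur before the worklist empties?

8

Trace (8 dequeues):
  [1] u=0 | in − | out + | prev ⊥ | push {}
  [2] u=1 | in ⊥ | out − | ==
  [3] u=2 | in ⊥ | out ⊥ | ==
  [4] u=3 | in ⊥ | out ⊥ | ==
  [5] u=4 | in ⊥ | out ⊤ | prev − | push {}
  [6] u=5 | in + | out + | prev ⊥ | push {1}
  [7] u=6 | in ⊥ | out − | ==
  [8] u=1 | in + | out ⊤ | prev − | push {}

Converged values:
  [0] +
  [1] ⊤
  [2] ⊥
  [3] ⊥
  [4] ⊤
  [5] +
  [6] −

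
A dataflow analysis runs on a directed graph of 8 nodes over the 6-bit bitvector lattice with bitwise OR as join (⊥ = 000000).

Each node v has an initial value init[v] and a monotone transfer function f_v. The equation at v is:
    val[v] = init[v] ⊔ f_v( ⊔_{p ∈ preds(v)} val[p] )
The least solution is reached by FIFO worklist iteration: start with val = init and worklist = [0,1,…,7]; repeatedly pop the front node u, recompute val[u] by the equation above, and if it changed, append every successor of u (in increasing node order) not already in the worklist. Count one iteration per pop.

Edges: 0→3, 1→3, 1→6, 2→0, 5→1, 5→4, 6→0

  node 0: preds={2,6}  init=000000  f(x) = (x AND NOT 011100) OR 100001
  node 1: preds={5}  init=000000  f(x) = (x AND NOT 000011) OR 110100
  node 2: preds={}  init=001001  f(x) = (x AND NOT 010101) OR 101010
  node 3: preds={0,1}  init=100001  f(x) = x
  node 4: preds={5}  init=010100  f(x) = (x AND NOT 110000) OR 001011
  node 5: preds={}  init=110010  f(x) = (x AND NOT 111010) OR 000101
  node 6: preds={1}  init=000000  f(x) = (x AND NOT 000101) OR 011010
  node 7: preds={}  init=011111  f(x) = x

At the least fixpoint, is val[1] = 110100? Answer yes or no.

Worklist (12 pops):
  #1 pop 0: in=001001 → 100001 (was 000000); enqueue []
  #2 pop 1: in=110010 → 110100 (was 000000); enqueue []
  #3 pop 2: in=000000 → 101011 (was 001001); enqueue [0]
  #4 pop 3: in=110101 → 110101 (was 100001); enqueue []
  #5 pop 4: in=110010 → 011111 (was 010100); enqueue []
  #6 pop 5: in=000000 → 110111 (was 110010); enqueue [1,4]
  #7 pop 6: in=110100 → 111010 (was 000000); enqueue []
  #8 pop 7: in=000000 → 011111 (no change)
  #9 pop 0: in=111011 → 100011 (was 100001); enqueue [3]
  #10 pop 1: in=110111 → 110100 (no change)
  #11 pop 4: in=110111 → 011111 (no change)
  #12 pop 3: in=110111 → 110111 (was 110101); enqueue []

Fixpoint:
  val[0] = 100011
  val[1] = 110100
  val[2] = 101011
  val[3] = 110111
  val[4] = 011111
  val[5] = 110111
  val[6] = 111010
  val[7] = 011111

yes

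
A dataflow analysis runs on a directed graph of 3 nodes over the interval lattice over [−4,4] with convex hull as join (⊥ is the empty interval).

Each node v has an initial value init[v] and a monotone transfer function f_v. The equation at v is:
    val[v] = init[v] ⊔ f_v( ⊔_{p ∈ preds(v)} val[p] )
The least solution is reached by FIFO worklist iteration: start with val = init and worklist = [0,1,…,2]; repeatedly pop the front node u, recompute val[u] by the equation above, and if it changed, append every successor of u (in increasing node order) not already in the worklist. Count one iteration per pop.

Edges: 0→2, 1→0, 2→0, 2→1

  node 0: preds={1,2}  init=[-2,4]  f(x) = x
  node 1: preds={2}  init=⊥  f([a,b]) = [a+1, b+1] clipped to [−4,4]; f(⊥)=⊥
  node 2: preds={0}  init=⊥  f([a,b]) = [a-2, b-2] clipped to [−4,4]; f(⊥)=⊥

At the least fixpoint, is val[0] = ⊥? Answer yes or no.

Worklist (7 pops):
  #1 pop 0: in=⊥ → [-2,4] (no change)
  #2 pop 1: in=⊥ → ⊥ (no change)
  #3 pop 2: in=[-2,4] → [-4,2] (was ⊥); enqueue [0,1]
  #4 pop 0: in=[-4,2] → [-4,4] (was [-2,4]); enqueue [2]
  #5 pop 1: in=[-4,2] → [-3,3] (was ⊥); enqueue [0]
  #6 pop 2: in=[-4,4] → [-4,2] (no change)
  #7 pop 0: in=[-4,3] → [-4,4] (no change)

Fixpoint:
  val[0] = [-4,4]
  val[1] = [-3,3]
  val[2] = [-4,2]

no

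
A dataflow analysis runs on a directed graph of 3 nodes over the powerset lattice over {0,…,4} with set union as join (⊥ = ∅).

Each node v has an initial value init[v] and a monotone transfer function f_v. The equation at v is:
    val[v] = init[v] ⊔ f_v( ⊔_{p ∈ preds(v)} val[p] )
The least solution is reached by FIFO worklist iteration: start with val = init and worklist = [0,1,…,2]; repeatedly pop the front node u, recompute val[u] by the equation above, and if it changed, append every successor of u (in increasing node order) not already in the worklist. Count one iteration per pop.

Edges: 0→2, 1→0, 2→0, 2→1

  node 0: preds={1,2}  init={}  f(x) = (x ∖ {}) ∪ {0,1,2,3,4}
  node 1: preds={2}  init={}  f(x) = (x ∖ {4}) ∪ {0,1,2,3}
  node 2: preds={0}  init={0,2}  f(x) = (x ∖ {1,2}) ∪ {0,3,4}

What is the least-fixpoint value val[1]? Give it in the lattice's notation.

{0,1,2,3}

Worklist (5 pops):
  #1 pop 0: in={0,2} → {0,1,2,3,4} (was {}); enqueue []
  #2 pop 1: in={0,2} → {0,1,2,3} (was {}); enqueue [0]
  #3 pop 2: in={0,1,2,3,4} → {0,2,3,4} (was {0,2}); enqueue [1]
  #4 pop 0: in={0,1,2,3,4} → {0,1,2,3,4} (no change)
  #5 pop 1: in={0,2,3,4} → {0,1,2,3} (no change)

Fixpoint:
  val[0] = {0,1,2,3,4}
  val[1] = {0,1,2,3}
  val[2] = {0,2,3,4}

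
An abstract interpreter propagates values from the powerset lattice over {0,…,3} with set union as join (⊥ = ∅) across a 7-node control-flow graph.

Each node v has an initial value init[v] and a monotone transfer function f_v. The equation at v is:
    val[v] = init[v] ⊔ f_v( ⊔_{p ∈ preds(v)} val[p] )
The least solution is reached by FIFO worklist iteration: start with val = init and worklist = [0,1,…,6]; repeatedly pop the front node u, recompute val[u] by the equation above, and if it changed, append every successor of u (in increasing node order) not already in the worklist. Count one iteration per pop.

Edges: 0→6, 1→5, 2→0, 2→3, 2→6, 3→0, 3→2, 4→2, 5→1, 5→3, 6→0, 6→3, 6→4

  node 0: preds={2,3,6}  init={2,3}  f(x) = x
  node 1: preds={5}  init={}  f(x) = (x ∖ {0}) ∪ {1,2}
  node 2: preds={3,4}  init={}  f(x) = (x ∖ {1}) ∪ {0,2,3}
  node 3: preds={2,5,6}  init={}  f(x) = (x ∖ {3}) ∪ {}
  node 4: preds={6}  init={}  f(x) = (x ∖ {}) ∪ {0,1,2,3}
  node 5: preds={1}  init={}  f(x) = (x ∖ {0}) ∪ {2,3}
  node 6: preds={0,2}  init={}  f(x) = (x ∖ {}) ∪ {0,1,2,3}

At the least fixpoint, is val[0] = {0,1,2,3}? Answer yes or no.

Iteration log — 16 steps:
  step 1. node 0  ⊔preds={}  new={2,3}  stable
  step 2. node 1  ⊔preds={}  new={1,2}  old={}  +wl: 
  step 3. node 2  ⊔preds={}  new={0,2,3}  old={}  +wl: 0
  step 4. node 3  ⊔preds={0,2,3}  new={0,2}  old={}  +wl: 2
  step 5. node 4  ⊔preds={}  new={0,1,2,3}  old={}  +wl: 
  step 6. node 5  ⊔preds={1,2}  new={1,2,3}  old={}  +wl: 1,3
  step 7. node 6  ⊔preds={0,2,3}  new={0,1,2,3}  old={}  +wl: 4
  step 8. node 0  ⊔preds={0,1,2,3}  new={0,1,2,3}  old={2,3}  +wl: 6
  step 9. node 2  ⊔preds={0,1,2,3}  new={0,2,3}  stable
  step 10. node 1  ⊔preds={1,2,3}  new={1,2,3}  old={1,2}  +wl: 5
  step 11. node 3  ⊔preds={0,1,2,3}  new={0,1,2}  old={0,2}  +wl: 0,2
  step 12. node 4  ⊔preds={0,1,2,3}  new={0,1,2,3}  stable
  step 13. node 6  ⊔preds={0,1,2,3}  new={0,1,2,3}  stable
  step 14. node 5  ⊔preds={1,2,3}  new={1,2,3}  stable
  step 15. node 0  ⊔preds={0,1,2,3}  new={0,1,2,3}  stable
  step 16. node 2  ⊔preds={0,1,2,3}  new={0,2,3}  stable

Least fixpoint reached:
  node 0: {0,1,2,3}
  node 1: {1,2,3}
  node 2: {0,2,3}
  node 3: {0,1,2}
  node 4: {0,1,2,3}
  node 5: {1,2,3}
  node 6: {0,1,2,3}

yes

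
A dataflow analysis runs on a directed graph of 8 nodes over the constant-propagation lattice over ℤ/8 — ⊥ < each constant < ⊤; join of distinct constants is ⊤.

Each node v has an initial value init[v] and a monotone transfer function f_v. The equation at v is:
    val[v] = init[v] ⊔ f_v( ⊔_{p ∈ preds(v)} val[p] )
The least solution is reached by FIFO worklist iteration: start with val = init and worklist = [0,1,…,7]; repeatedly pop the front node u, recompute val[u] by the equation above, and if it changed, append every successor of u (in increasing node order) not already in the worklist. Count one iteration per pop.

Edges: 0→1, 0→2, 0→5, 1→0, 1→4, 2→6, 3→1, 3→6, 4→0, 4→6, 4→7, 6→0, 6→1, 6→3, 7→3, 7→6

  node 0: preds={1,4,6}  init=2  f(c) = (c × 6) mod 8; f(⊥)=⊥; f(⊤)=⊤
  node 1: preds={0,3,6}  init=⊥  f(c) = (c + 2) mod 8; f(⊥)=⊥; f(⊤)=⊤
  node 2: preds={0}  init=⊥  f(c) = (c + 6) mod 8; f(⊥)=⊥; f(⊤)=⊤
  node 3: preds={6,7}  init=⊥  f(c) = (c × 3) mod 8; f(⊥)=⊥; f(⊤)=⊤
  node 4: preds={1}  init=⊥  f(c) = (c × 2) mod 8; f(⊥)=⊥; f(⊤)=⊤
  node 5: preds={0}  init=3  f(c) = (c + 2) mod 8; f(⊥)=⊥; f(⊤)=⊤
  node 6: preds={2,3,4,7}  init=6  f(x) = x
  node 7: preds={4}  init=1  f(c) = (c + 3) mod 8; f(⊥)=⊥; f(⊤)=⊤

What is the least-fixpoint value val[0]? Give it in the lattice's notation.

⊤

Worklist (12 pops):
  #1 pop 0: in=6 → ⊤ (was 2); enqueue []
  #2 pop 1: in=⊤ → ⊤ (was ⊥); enqueue [0]
  #3 pop 2: in=⊤ → ⊤ (was ⊥); enqueue []
  #4 pop 3: in=⊤ → ⊤ (was ⊥); enqueue [1]
  #5 pop 4: in=⊤ → ⊤ (was ⊥); enqueue []
  #6 pop 5: in=⊤ → ⊤ (was 3); enqueue []
  #7 pop 6: in=⊤ → ⊤ (was 6); enqueue [3]
  #8 pop 7: in=⊤ → ⊤ (was 1); enqueue [6]
  #9 pop 0: in=⊤ → ⊤ (no change)
  #10 pop 1: in=⊤ → ⊤ (no change)
  #11 pop 3: in=⊤ → ⊤ (no change)
  #12 pop 6: in=⊤ → ⊤ (no change)

Fixpoint:
  val[0] = ⊤
  val[1] = ⊤
  val[2] = ⊤
  val[3] = ⊤
  val[4] = ⊤
  val[5] = ⊤
  val[6] = ⊤
  val[7] = ⊤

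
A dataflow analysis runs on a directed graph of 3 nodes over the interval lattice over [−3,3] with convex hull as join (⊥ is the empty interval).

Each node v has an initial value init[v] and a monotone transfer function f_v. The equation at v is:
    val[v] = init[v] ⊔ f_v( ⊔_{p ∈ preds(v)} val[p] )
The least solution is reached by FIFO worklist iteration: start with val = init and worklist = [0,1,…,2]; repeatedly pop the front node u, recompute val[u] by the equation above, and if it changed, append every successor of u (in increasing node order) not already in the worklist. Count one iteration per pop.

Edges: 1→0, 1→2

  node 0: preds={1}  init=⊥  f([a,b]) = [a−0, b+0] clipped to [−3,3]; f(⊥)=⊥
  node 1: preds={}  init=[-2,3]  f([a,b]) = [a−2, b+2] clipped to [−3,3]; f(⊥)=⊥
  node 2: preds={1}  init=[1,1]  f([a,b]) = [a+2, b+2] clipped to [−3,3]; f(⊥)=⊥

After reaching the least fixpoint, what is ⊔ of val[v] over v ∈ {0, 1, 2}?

[-2,3]

Iteration log — 3 steps:
  step 1. node 0  ⊔preds=[-2,3]  new=[-2,3]  old=⊥  +wl: 
  step 2. node 1  ⊔preds=⊥  new=[-2,3]  stable
  step 3. node 2  ⊔preds=[-2,3]  new=[0,3]  old=[1,1]  +wl: 

Least fixpoint reached:
  node 0: [-2,3]
  node 1: [-2,3]
  node 2: [0,3]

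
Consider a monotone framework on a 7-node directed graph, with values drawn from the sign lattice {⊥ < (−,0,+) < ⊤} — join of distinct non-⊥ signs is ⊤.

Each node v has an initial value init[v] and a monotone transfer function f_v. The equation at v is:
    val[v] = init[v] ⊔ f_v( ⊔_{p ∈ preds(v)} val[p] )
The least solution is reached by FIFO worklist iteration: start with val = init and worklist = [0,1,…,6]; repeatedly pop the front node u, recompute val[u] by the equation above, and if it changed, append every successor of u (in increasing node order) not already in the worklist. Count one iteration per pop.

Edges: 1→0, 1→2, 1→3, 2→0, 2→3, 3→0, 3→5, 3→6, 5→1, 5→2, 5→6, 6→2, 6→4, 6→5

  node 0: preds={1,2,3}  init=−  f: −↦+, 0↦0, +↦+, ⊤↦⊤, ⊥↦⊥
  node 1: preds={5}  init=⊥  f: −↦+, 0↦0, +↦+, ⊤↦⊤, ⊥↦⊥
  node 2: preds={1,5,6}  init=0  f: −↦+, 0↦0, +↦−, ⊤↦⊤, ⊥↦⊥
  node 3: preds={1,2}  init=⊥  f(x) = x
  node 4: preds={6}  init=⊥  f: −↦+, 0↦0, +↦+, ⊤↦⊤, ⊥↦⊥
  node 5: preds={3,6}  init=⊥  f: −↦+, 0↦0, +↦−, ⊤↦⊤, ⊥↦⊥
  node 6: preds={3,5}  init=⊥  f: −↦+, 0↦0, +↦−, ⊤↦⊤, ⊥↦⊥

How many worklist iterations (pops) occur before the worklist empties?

14

Worklist (14 pops):
  #1 pop 0: in=0 → ⊤ (was −); enqueue []
  #2 pop 1: in=⊥ → ⊥ (no change)
  #3 pop 2: in=⊥ → 0 (no change)
  #4 pop 3: in=0 → 0 (was ⊥); enqueue [0]
  #5 pop 4: in=⊥ → ⊥ (no change)
  #6 pop 5: in=0 → 0 (was ⊥); enqueue [1,2]
  #7 pop 6: in=0 → 0 (was ⊥); enqueue [4,5]
  #8 pop 0: in=0 → ⊤ (no change)
  #9 pop 1: in=0 → 0 (was ⊥); enqueue [0,3]
  #10 pop 2: in=0 → 0 (no change)
  #11 pop 4: in=0 → 0 (was ⊥); enqueue []
  #12 pop 5: in=0 → 0 (no change)
  #13 pop 0: in=0 → ⊤ (no change)
  #14 pop 3: in=0 → 0 (no change)

Fixpoint:
  val[0] = ⊤
  val[1] = 0
  val[2] = 0
  val[3] = 0
  val[4] = 0
  val[5] = 0
  val[6] = 0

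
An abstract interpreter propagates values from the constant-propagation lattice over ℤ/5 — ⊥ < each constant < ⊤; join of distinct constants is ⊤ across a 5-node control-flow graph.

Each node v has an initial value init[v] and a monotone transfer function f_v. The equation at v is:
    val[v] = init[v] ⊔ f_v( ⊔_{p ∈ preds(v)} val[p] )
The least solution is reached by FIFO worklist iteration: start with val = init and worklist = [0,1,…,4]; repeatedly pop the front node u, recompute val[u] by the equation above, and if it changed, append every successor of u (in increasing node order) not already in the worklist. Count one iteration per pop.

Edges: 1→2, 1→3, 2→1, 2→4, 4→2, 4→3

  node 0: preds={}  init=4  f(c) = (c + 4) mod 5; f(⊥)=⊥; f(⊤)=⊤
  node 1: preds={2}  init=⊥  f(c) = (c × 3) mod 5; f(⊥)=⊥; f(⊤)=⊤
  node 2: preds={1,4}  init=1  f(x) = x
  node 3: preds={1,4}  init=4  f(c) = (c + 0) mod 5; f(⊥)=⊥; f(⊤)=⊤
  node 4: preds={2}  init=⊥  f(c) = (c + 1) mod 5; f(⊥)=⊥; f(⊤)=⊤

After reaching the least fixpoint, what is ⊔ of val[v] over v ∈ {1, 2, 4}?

Worklist (8 pops):
  #1 pop 0: in=⊥ → 4 (no change)
  #2 pop 1: in=1 → 3 (was ⊥); enqueue []
  #3 pop 2: in=3 → ⊤ (was 1); enqueue [1]
  #4 pop 3: in=3 → ⊤ (was 4); enqueue []
  #5 pop 4: in=⊤ → ⊤ (was ⊥); enqueue [2,3]
  #6 pop 1: in=⊤ → ⊤ (was 3); enqueue []
  #7 pop 2: in=⊤ → ⊤ (no change)
  #8 pop 3: in=⊤ → ⊤ (no change)

Fixpoint:
  val[0] = 4
  val[1] = ⊤
  val[2] = ⊤
  val[3] = ⊤
  val[4] = ⊤

⊤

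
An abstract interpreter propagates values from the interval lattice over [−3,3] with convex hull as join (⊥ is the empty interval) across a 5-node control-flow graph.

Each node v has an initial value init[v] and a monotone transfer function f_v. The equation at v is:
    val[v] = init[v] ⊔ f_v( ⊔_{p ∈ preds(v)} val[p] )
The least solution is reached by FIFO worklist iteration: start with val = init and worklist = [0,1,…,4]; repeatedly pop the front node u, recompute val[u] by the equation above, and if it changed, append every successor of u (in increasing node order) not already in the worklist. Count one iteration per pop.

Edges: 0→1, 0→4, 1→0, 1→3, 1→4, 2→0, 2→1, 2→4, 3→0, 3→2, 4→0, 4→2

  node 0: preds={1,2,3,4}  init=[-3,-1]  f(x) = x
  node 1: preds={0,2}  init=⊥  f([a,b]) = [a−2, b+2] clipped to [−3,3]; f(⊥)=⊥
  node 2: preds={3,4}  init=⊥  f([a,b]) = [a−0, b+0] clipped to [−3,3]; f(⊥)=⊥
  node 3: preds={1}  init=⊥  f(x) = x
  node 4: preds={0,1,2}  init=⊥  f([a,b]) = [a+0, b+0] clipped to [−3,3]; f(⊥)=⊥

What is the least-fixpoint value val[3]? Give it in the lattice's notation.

Worklist (15 pops):
  #1 pop 0: in=⊥ → [-3,-1] (no change)
  #2 pop 1: in=[-3,-1] → [-3,1] (was ⊥); enqueue [0]
  #3 pop 2: in=⊥ → ⊥ (no change)
  #4 pop 3: in=[-3,1] → [-3,1] (was ⊥); enqueue [2]
  #5 pop 4: in=[-3,1] → [-3,1] (was ⊥); enqueue []
  #6 pop 0: in=[-3,1] → [-3,1] (was [-3,-1]); enqueue [1,4]
  #7 pop 2: in=[-3,1] → [-3,1] (was ⊥); enqueue [0]
  #8 pop 1: in=[-3,1] → [-3,3] (was [-3,1]); enqueue [3]
  #9 pop 4: in=[-3,3] → [-3,3] (was [-3,1]); enqueue [2]
  #10 pop 0: in=[-3,3] → [-3,3] (was [-3,1]); enqueue [1,4]
  #11 pop 3: in=[-3,3] → [-3,3] (was [-3,1]); enqueue [0]
  #12 pop 2: in=[-3,3] → [-3,3] (was [-3,1]); enqueue []
  #13 pop 1: in=[-3,3] → [-3,3] (no change)
  #14 pop 4: in=[-3,3] → [-3,3] (no change)
  #15 pop 0: in=[-3,3] → [-3,3] (no change)

Fixpoint:
  val[0] = [-3,3]
  val[1] = [-3,3]
  val[2] = [-3,3]
  val[3] = [-3,3]
  val[4] = [-3,3]

[-3,3]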